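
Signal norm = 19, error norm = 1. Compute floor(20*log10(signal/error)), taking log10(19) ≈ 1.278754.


||x||/||e|| = 19/1 = 19.
log10(19) ≈ 1.278754.
20*log10(||x||/||e||) ≈ 20*1.278754 = 25.57508.
floor(25.57508) = 25.

25


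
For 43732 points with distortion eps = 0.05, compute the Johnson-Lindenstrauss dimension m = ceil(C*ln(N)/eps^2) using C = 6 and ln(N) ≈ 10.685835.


ln(43732) ≈ 10.685835.
eps^2 = 0.05^2 = 0.0025.
C*ln(N)/eps^2 ≈ 6*10.685835/0.0025 ≈ 25646.004.
m = ceil(25646.004) = 25647.

25647


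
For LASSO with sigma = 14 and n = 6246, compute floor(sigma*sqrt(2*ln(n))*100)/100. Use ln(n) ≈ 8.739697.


ln(6246) ≈ 8.739697.
2*ln(n) ≈ 17.479394.
sqrt(2*ln(n)) ≈ sqrt(17.479394) ≈ 4.180837.
lambda ≈ 14*4.180837 = 58.531718.
floor(lambda*100)/100 = 58.53.

58.53


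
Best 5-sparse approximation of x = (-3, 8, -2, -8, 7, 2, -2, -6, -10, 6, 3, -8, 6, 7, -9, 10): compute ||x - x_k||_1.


Sorted |x_i| descending: [10, 10, 9, 8, 8, 8, 7, 7, 6, 6, 6, 3, 3, 2, 2, 2]
Keep top 5: [10, 10, 9, 8, 8]
Tail entries: [8, 7, 7, 6, 6, 6, 3, 3, 2, 2, 2]
L1 error = sum of tail = 52.

52


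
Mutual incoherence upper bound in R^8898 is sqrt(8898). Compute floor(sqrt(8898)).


94^2 = 8836 <= 8898 < 9025 = 95^2, so 94 <= sqrt(8898) < 95.
floor(sqrt(8898)) = 94.

94


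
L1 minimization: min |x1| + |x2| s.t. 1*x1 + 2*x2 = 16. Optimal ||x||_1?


Axis intercepts:
  x1 = 16, x2 = 0: L1 = 16
  x1 = 0, x2 = 8: L1 = 8
x* = (0, 8)
||x*||_1 = 8.

8


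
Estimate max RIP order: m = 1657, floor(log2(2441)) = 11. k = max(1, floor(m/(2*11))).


floor(log2(2441)) = 11.
2*11 = 22.
m/(2*floor(log2(n))) = 1657/22 ≈ 75.3182.
floor = 75.
k = max(1, 75) = 75.

75


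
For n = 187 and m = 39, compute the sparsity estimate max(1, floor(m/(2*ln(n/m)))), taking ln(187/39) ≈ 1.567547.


n/m = 187/39.
ln(n/m) ≈ 1.567547.
2*ln(n/m) ≈ 3.135094.
m/(2*ln(n/m)) ≈ 39/3.135094 ≈ 12.4398.
floor = 12.
k_max = max(1, 12) = 12.

12


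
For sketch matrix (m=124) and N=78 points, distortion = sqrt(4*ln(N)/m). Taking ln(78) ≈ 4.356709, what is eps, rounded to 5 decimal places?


ln(78) ≈ 4.356709.
4*ln(N)/m ≈ 4*4.356709/124 ≈ 0.140539.
eps = sqrt(0.140539) ≈ 0.3748853 ≈ 0.37489.

0.37489


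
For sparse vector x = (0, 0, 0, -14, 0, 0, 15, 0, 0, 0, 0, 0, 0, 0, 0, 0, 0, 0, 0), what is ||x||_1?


Non-zero entries: [(3, -14), (6, 15)]
Absolute values: [14, 15]
||x||_1 = sum = 29.

29


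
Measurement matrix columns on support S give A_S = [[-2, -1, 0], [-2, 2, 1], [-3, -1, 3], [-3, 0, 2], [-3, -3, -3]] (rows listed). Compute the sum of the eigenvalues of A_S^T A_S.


Sum of eigenvalues of A_S^T A_S = trace(A_S^T A_S) = sum of squared column norms of A_S.
A_S^T A_S diagonal: [35, 15, 23].
trace = 35 + 15 + 23 = 73.

73


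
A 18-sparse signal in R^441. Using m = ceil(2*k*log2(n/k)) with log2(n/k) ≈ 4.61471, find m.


log2(n/k) = log2(441/18) ≈ 4.61471.
2*k*log2(n/k) ≈ 2*18*4.61471 = 166.12956.
m = ceil(166.12956) = 167.

167


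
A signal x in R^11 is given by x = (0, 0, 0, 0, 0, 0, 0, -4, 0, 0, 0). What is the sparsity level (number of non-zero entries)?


Non-zero positions: [7].
Sparsity = 1.

1


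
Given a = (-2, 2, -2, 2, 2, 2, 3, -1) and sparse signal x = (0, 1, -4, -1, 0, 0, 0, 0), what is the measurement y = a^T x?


Non-zero terms: ['2*1', '-2*-4', '2*-1']
Products: [2, 8, -2]
y = sum = 8.

8


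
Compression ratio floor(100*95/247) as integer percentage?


100*m/n = 100*95/247 ≈ 38.4615.
floor = 38.

38


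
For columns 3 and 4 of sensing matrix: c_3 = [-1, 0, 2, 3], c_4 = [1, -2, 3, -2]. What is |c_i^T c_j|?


Inner product: -1*1 + 0*-2 + 2*3 + 3*-2
Products: [-1, 0, 6, -6]
Sum = -1.
|dot| = 1.

1


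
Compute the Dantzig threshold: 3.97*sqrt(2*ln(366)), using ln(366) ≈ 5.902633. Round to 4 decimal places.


ln(366) ≈ 5.902633.
2*ln(n) ≈ 11.805266.
sqrt(2*ln(n)) ≈ sqrt(11.805266) ≈ 3.435879.
threshold ≈ 3.97*3.435879 = 13.64043963 ≈ 13.6404.

13.6404


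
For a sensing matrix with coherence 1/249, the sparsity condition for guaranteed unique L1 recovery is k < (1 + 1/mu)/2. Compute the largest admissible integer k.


1/mu = 249.
1 + 1/mu = 250.
(1 + 1/mu)/2 = 125 is an integer and the inequality is strict, so k_max = 125 - 1 = 124.

124


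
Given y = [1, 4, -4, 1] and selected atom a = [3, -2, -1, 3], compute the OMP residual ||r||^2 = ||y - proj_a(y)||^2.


a^T a = 23.
a^T y = 2.
coeff = 2/23 = 2/23.
||r||^2 = 778/23.

778/23


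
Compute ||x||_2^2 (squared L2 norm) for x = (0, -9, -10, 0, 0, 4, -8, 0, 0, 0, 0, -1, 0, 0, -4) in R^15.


Non-zero entries: [(1, -9), (2, -10), (5, 4), (6, -8), (11, -1), (14, -4)]
Squares: [81, 100, 16, 64, 1, 16]
||x||_2^2 = sum = 278.

278


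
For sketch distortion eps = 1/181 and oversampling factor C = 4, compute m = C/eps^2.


1/eps = 181.
(1/eps)^2 = 32761.
m = 4*32761 = 131044.

131044


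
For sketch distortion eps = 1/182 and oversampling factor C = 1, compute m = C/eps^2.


1/eps = 182.
(1/eps)^2 = 33124.
m = 1*33124 = 33124.

33124


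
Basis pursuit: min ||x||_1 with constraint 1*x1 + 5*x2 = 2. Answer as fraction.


Axis intercepts:
  x1 = 2, x2 = 0: L1 = 2
  x1 = 0, x2 = 2/5: L1 = 2/5
x* = (0, 2/5)
||x*||_1 = 2/5.

2/5


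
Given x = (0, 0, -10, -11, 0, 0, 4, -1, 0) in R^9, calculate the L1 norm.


Non-zero entries: [(2, -10), (3, -11), (6, 4), (7, -1)]
Absolute values: [10, 11, 4, 1]
||x||_1 = sum = 26.

26


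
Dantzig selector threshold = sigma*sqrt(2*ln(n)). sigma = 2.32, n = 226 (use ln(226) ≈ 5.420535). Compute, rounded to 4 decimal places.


ln(226) ≈ 5.420535.
2*ln(n) ≈ 10.84107.
sqrt(2*ln(n)) ≈ sqrt(10.84107) ≈ 3.292578.
threshold ≈ 2.32*3.292578 = 7.63878096 ≈ 7.6388.

7.6388


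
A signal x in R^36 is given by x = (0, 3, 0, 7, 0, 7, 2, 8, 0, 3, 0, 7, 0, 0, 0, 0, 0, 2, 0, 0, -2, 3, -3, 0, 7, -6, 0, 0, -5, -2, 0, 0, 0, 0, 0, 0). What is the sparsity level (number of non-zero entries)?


Non-zero positions: [1, 3, 5, 6, 7, 9, 11, 17, 20, 21, 22, 24, 25, 28, 29].
Sparsity = 15.

15


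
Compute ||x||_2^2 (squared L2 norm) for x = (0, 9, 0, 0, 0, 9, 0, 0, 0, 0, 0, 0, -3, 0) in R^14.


Non-zero entries: [(1, 9), (5, 9), (12, -3)]
Squares: [81, 81, 9]
||x||_2^2 = sum = 171.

171


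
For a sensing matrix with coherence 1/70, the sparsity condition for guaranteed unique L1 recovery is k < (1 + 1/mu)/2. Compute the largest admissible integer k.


1/mu = 70.
1 + 1/mu = 71.
(1 + 1/mu)/2 = 35.5 is not an integer, so k_max = floor(35.5) = 35.

35


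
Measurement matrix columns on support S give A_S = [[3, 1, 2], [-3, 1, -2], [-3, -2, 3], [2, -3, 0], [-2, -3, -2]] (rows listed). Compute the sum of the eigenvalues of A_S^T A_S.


Sum of eigenvalues of A_S^T A_S = trace(A_S^T A_S) = sum of squared column norms of A_S.
A_S^T A_S diagonal: [35, 24, 21].
trace = 35 + 24 + 21 = 80.

80


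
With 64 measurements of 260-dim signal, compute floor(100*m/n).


100*m/n = 100*64/260 ≈ 24.6154.
floor = 24.

24


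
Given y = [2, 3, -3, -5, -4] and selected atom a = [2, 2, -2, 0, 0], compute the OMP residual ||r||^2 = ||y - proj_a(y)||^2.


a^T a = 12.
a^T y = 16.
coeff = 16/12 = 4/3.
||r||^2 = 125/3.

125/3


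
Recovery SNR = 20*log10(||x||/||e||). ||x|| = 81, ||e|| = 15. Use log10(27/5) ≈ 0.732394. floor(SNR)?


||x||/||e|| = 81/15 = 27/5.
log10(27/5) ≈ 0.732394.
20*log10(||x||/||e||) ≈ 20*0.732394 = 14.64788.
floor(14.64788) = 14.

14


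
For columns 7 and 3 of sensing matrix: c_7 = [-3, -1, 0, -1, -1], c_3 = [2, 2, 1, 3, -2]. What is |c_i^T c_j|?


Inner product: -3*2 + -1*2 + 0*1 + -1*3 + -1*-2
Products: [-6, -2, 0, -3, 2]
Sum = -9.
|dot| = 9.

9


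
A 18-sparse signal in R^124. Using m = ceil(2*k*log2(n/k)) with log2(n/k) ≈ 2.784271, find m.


log2(n/k) = log2(124/18) ≈ 2.784271.
2*k*log2(n/k) ≈ 2*18*2.784271 = 100.233756.
m = ceil(100.233756) = 101.

101


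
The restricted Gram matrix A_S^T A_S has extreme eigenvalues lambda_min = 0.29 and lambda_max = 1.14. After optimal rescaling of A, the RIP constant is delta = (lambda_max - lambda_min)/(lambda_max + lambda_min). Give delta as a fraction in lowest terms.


lambda_max - lambda_min = 1.14 - 0.29 = 0.85.
lambda_max + lambda_min = 1.14 + 0.29 = 1.43.
delta = 0.85/1.43 = 85/143.

85/143


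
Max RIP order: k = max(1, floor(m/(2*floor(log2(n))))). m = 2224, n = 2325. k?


floor(log2(2325)) = 11.
2*11 = 22.
m/(2*floor(log2(n))) = 2224/22 ≈ 101.0909.
floor = 101.
k = max(1, 101) = 101.

101


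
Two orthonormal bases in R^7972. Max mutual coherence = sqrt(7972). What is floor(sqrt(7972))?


89^2 = 7921 <= 7972 < 8100 = 90^2, so 89 <= sqrt(7972) < 90.
floor(sqrt(7972)) = 89.

89


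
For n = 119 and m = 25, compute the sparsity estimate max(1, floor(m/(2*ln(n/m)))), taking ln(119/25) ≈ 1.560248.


n/m = 119/25.
ln(n/m) ≈ 1.560248.
2*ln(n/m) ≈ 3.120496.
m/(2*ln(n/m)) ≈ 25/3.120496 ≈ 8.0115.
floor = 8.
k_max = max(1, 8) = 8.

8


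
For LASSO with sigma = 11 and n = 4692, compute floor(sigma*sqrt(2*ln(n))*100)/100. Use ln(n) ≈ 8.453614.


ln(4692) ≈ 8.453614.
2*ln(n) ≈ 16.907228.
sqrt(2*ln(n)) ≈ sqrt(16.907228) ≈ 4.11184.
lambda ≈ 11*4.11184 = 45.23024.
floor(lambda*100)/100 = 45.23.

45.23


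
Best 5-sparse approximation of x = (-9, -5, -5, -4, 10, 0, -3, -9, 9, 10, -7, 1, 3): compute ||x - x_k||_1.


Sorted |x_i| descending: [10, 10, 9, 9, 9, 7, 5, 5, 4, 3, 3, 1, 0]
Keep top 5: [10, 10, 9, 9, 9]
Tail entries: [7, 5, 5, 4, 3, 3, 1, 0]
L1 error = sum of tail = 28.

28


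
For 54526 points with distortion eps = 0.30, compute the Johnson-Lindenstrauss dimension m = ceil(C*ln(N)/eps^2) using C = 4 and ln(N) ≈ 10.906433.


ln(54526) ≈ 10.906433.
eps^2 = 0.30^2 = 0.09.
C*ln(N)/eps^2 ≈ 4*10.906433/0.09 ≈ 484.7304.
m = ceil(484.7304) = 485.

485


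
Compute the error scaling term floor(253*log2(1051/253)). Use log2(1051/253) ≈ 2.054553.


log2(n/k) = log2(1051/253) ≈ 2.054553.
k*log2(n/k) ≈ 253*2.054553 = 519.801909.
floor(519.801909) = 519.

519


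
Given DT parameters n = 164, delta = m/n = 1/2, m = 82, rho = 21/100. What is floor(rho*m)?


m = 1/2*164 = 82.
rho = 21/100.
rho*m = 21/100*82 = 17.22.
k = floor(17.22) = 17.

17


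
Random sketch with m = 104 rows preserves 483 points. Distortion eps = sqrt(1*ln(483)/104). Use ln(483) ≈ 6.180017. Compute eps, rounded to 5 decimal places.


ln(483) ≈ 6.180017.
1*ln(N)/m ≈ 1*6.180017/104 ≈ 0.05942324.
eps = sqrt(0.05942324) ≈ 0.2437688 ≈ 0.24377.

0.24377


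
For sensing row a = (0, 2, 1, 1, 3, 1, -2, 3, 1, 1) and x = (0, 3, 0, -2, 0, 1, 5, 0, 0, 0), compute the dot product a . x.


Non-zero terms: ['2*3', '1*-2', '1*1', '-2*5']
Products: [6, -2, 1, -10]
y = sum = -5.

-5


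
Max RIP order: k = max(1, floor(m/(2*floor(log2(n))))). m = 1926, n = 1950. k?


floor(log2(1950)) = 10.
2*10 = 20.
m/(2*floor(log2(n))) = 1926/20 ≈ 96.3.
floor = 96.
k = max(1, 96) = 96.

96


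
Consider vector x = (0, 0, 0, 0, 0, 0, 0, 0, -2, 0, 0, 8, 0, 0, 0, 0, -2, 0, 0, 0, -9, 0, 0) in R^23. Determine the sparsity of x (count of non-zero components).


Non-zero positions: [8, 11, 16, 20].
Sparsity = 4.

4


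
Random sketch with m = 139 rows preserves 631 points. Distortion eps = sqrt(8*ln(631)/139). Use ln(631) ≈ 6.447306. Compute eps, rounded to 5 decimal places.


ln(631) ≈ 6.447306.
8*ln(N)/m ≈ 8*6.447306/139 ≈ 0.37106797.
eps = sqrt(0.37106797) ≈ 0.6091535 ≈ 0.60915.

0.60915


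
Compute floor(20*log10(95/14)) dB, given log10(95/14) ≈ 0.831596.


||x||/||e|| = 95/14.
log10(95/14) ≈ 0.831596.
20*log10(||x||/||e||) ≈ 20*0.831596 = 16.63192.
floor(16.63192) = 16.

16


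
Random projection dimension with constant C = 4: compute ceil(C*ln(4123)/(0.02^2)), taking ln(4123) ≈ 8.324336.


ln(4123) ≈ 8.324336.
eps^2 = 0.02^2 = 0.0004.
C*ln(N)/eps^2 ≈ 4*8.324336/0.0004 ≈ 83243.36.
m = ceil(83243.36) = 83244.

83244


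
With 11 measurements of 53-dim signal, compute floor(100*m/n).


100*m/n = 100*11/53 ≈ 20.7547.
floor = 20.

20


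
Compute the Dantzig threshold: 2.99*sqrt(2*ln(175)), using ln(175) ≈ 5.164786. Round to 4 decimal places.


ln(175) ≈ 5.164786.
2*ln(n) ≈ 10.329572.
sqrt(2*ln(n)) ≈ sqrt(10.329572) ≈ 3.213965.
threshold ≈ 2.99*3.213965 = 9.60975535 ≈ 9.6098.

9.6098


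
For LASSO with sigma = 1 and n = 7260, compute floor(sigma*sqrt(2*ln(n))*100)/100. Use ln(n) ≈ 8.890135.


ln(7260) ≈ 8.890135.
2*ln(n) ≈ 17.78027.
sqrt(2*ln(n)) ≈ sqrt(17.78027) ≈ 4.216666.
lambda ≈ 1*4.216666 = 4.216666.
floor(lambda*100)/100 = 4.21.

4.21


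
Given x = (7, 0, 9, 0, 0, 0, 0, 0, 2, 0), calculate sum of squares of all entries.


Non-zero entries: [(0, 7), (2, 9), (8, 2)]
Squares: [49, 81, 4]
||x||_2^2 = sum = 134.

134


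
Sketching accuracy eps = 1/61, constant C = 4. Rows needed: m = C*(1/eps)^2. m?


1/eps = 61.
(1/eps)^2 = 3721.
m = 4*3721 = 14884.

14884


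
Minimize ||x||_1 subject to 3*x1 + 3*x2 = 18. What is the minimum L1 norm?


Axis intercepts:
  x1 = 6, x2 = 0: L1 = 6
  x1 = 0, x2 = 6: L1 = 6
x* = (6, 0)
||x*||_1 = 6.

6


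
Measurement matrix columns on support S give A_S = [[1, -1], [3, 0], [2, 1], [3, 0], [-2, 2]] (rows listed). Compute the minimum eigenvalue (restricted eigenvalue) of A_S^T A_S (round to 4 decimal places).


A_S^T A_S = [[27, -3], [-3, 6]].
trace = 33.
det = 153.
disc = trace^2 - 4*det = 1089 - 4*153 = 477.
sqrt(477) ≈ 21.840330.
lam_min = (33 - sqrt(477))/2 ≈ (33 - 21.840330)/2 = 5.579835 ≈ 5.5798.

5.5798


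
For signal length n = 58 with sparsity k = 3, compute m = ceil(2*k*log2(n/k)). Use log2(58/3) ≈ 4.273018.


log2(n/k) = log2(58/3) ≈ 4.273018.
2*k*log2(n/k) ≈ 2*3*4.273018 = 25.638108.
m = ceil(25.638108) = 26.

26


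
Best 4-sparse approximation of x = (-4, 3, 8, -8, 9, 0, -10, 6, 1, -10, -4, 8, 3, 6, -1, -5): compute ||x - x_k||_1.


Sorted |x_i| descending: [10, 10, 9, 8, 8, 8, 6, 6, 5, 4, 4, 3, 3, 1, 1, 0]
Keep top 4: [10, 10, 9, 8]
Tail entries: [8, 8, 6, 6, 5, 4, 4, 3, 3, 1, 1, 0]
L1 error = sum of tail = 49.

49


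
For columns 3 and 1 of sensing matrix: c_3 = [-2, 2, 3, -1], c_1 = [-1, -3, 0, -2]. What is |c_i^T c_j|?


Inner product: -2*-1 + 2*-3 + 3*0 + -1*-2
Products: [2, -6, 0, 2]
Sum = -2.
|dot| = 2.

2


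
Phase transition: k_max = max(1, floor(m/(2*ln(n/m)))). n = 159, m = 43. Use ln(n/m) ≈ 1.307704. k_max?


n/m = 159/43.
ln(n/m) ≈ 1.307704.
2*ln(n/m) ≈ 2.615408.
m/(2*ln(n/m)) ≈ 43/2.615408 ≈ 16.441.
floor = 16.
k_max = max(1, 16) = 16.

16


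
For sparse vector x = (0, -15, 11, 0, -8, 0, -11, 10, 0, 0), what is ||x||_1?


Non-zero entries: [(1, -15), (2, 11), (4, -8), (6, -11), (7, 10)]
Absolute values: [15, 11, 8, 11, 10]
||x||_1 = sum = 55.

55


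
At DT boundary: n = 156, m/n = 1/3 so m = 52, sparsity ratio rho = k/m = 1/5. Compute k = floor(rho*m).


m = 1/3*156 = 52.
rho = 1/5.
rho*m = 1/5*52 = 10.4.
k = floor(10.4) = 10.

10


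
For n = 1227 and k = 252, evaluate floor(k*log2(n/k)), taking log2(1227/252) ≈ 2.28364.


log2(n/k) = log2(1227/252) ≈ 2.28364.
k*log2(n/k) ≈ 252*2.28364 = 575.47728.
floor(575.47728) = 575.

575


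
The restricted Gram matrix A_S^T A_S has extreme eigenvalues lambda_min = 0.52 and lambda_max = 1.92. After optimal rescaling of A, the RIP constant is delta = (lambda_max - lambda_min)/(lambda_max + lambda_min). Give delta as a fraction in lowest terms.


lambda_max - lambda_min = 1.92 - 0.52 = 1.40.
lambda_max + lambda_min = 1.92 + 0.52 = 2.44.
delta = 1.40/2.44 = 140/244 = 35/61.

35/61


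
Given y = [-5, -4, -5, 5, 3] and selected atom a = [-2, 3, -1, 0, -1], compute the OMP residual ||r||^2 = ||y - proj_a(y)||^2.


a^T a = 15.
a^T y = 0.
coeff = 0/15 = 0.
||r||^2 = 100.

100


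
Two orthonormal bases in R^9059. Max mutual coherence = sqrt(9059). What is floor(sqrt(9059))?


95^2 = 9025 <= 9059 < 9216 = 96^2, so 95 <= sqrt(9059) < 96.
floor(sqrt(9059)) = 95.

95


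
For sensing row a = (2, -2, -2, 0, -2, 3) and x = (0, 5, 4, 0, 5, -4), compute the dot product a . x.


Non-zero terms: ['-2*5', '-2*4', '-2*5', '3*-4']
Products: [-10, -8, -10, -12]
y = sum = -40.

-40


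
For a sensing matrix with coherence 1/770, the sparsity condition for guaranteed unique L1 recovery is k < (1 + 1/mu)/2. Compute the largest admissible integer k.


1/mu = 770.
1 + 1/mu = 771.
(1 + 1/mu)/2 = 385.5 is not an integer, so k_max = floor(385.5) = 385.

385


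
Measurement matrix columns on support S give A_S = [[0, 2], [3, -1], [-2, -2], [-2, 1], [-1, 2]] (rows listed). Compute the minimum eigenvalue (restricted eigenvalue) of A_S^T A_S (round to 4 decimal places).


A_S^T A_S = [[18, -3], [-3, 14]].
trace = 32.
det = 243.
disc = trace^2 - 4*det = 1024 - 4*243 = 52.
sqrt(52) ≈ 7.211103.
lam_min = (32 - sqrt(52))/2 ≈ (32 - 7.211103)/2 = 12.3944485 ≈ 12.3944.

12.3944


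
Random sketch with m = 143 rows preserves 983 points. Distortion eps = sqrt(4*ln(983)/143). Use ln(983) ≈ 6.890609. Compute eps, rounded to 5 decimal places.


ln(983) ≈ 6.890609.
4*ln(N)/m ≈ 4*6.890609/143 ≈ 0.19274431.
eps = sqrt(0.19274431) ≈ 0.4390265 ≈ 0.43903.

0.43903


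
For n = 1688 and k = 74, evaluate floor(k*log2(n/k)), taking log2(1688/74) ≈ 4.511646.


log2(n/k) = log2(1688/74) ≈ 4.511646.
k*log2(n/k) ≈ 74*4.511646 = 333.861804.
floor(333.861804) = 333.

333


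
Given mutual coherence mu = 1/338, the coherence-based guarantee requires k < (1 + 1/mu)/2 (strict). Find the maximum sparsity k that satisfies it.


1/mu = 338.
1 + 1/mu = 339.
(1 + 1/mu)/2 = 169.5 is not an integer, so k_max = floor(169.5) = 169.

169


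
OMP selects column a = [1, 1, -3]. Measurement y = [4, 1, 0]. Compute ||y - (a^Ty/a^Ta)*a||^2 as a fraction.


a^T a = 11.
a^T y = 5.
coeff = 5/11 = 5/11.
||r||^2 = 162/11.

162/11


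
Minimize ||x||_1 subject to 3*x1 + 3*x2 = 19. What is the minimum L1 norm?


Axis intercepts:
  x1 = 19/3, x2 = 0: L1 = 19/3
  x1 = 0, x2 = 19/3: L1 = 19/3
x* = (19/3, 0)
||x*||_1 = 19/3.

19/3


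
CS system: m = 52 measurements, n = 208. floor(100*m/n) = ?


100*m/n = 100*52/208 ≈ 25.0.
floor = 25.

25


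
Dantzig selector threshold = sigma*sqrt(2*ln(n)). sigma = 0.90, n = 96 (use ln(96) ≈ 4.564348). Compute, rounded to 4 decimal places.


ln(96) ≈ 4.564348.
2*ln(n) ≈ 9.128696.
sqrt(2*ln(n)) ≈ sqrt(9.128696) ≈ 3.021373.
threshold ≈ 0.90*3.021373 = 2.7192357 ≈ 2.7192.

2.7192


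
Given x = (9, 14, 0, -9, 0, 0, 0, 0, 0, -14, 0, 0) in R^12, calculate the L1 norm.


Non-zero entries: [(0, 9), (1, 14), (3, -9), (9, -14)]
Absolute values: [9, 14, 9, 14]
||x||_1 = sum = 46.

46


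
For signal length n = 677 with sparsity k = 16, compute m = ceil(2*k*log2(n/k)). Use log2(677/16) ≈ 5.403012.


log2(n/k) = log2(677/16) ≈ 5.403012.
2*k*log2(n/k) ≈ 2*16*5.403012 = 172.896384.
m = ceil(172.896384) = 173.

173


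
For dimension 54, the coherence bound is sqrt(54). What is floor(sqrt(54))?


7^2 = 49 <= 54 < 64 = 8^2, so 7 <= sqrt(54) < 8.
floor(sqrt(54)) = 7.

7


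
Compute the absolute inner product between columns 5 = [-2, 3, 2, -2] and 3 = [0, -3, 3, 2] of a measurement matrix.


Inner product: -2*0 + 3*-3 + 2*3 + -2*2
Products: [0, -9, 6, -4]
Sum = -7.
|dot| = 7.

7


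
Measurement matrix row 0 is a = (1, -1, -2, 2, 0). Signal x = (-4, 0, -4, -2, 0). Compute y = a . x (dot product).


Non-zero terms: ['1*-4', '-2*-4', '2*-2']
Products: [-4, 8, -4]
y = sum = 0.

0


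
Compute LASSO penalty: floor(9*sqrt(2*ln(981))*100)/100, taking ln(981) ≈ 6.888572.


ln(981) ≈ 6.888572.
2*ln(n) ≈ 13.777144.
sqrt(2*ln(n)) ≈ sqrt(13.777144) ≈ 3.711758.
lambda ≈ 9*3.711758 = 33.405822.
floor(lambda*100)/100 = 33.40.

33.40


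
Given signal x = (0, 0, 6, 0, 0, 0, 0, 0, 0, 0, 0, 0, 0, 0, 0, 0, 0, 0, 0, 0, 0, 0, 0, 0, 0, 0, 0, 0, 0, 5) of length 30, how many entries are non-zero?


Non-zero positions: [2, 29].
Sparsity = 2.

2


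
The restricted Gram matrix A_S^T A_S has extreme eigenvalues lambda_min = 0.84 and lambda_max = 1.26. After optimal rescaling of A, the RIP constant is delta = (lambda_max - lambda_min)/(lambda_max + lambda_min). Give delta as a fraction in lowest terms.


lambda_max - lambda_min = 1.26 - 0.84 = 0.42.
lambda_max + lambda_min = 1.26 + 0.84 = 2.10.
delta = 0.42/2.10 = 42/210 = 1/5.

1/5


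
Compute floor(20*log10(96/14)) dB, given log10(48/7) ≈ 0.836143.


||x||/||e|| = 96/14 = 48/7.
log10(48/7) ≈ 0.836143.
20*log10(||x||/||e||) ≈ 20*0.836143 = 16.72286.
floor(16.72286) = 16.

16


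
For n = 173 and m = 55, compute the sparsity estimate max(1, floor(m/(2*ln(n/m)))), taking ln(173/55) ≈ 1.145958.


n/m = 173/55.
ln(n/m) ≈ 1.145958.
2*ln(n/m) ≈ 2.291916.
m/(2*ln(n/m)) ≈ 55/2.291916 ≈ 23.9974.
floor = 23.
k_max = max(1, 23) = 23.

23


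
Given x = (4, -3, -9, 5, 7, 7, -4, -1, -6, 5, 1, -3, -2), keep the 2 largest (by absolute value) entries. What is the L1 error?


Sorted |x_i| descending: [9, 7, 7, 6, 5, 5, 4, 4, 3, 3, 2, 1, 1]
Keep top 2: [9, 7]
Tail entries: [7, 6, 5, 5, 4, 4, 3, 3, 2, 1, 1]
L1 error = sum of tail = 41.

41


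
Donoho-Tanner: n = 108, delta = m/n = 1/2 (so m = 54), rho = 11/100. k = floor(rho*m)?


m = 1/2*108 = 54.
rho = 11/100.
rho*m = 11/100*54 = 5.94.
k = floor(5.94) = 5.

5


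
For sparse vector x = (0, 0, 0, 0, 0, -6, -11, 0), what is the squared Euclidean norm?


Non-zero entries: [(5, -6), (6, -11)]
Squares: [36, 121]
||x||_2^2 = sum = 157.

157


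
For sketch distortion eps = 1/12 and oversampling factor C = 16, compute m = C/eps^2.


1/eps = 12.
(1/eps)^2 = 144.
m = 16*144 = 2304.

2304


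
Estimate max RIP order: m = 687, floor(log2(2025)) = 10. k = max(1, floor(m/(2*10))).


floor(log2(2025)) = 10.
2*10 = 20.
m/(2*floor(log2(n))) = 687/20 ≈ 34.35.
floor = 34.
k = max(1, 34) = 34.

34


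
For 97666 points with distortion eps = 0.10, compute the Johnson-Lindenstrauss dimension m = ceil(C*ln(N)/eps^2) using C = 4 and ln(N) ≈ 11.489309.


ln(97666) ≈ 11.489309.
eps^2 = 0.10^2 = 0.01.
C*ln(N)/eps^2 ≈ 4*11.489309/0.01 ≈ 4595.7236.
m = ceil(4595.7236) = 4596.

4596


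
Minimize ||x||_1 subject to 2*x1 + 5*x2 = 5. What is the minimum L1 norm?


Axis intercepts:
  x1 = 5/2, x2 = 0: L1 = 5/2
  x1 = 0, x2 = 1: L1 = 1
x* = (0, 1)
||x*||_1 = 1.

1


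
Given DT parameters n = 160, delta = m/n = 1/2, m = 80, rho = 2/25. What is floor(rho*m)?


m = 1/2*160 = 80.
rho = 2/25.
rho*m = 2/25*80 = 6.4.
k = floor(6.4) = 6.

6


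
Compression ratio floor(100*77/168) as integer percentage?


100*m/n = 100*77/168 ≈ 45.8333.
floor = 45.

45


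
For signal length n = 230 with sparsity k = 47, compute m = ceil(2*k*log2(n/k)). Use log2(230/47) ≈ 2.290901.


log2(n/k) = log2(230/47) ≈ 2.290901.
2*k*log2(n/k) ≈ 2*47*2.290901 = 215.344694.
m = ceil(215.344694) = 216.

216


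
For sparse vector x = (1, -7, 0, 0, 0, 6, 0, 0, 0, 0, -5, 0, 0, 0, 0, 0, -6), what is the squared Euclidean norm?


Non-zero entries: [(0, 1), (1, -7), (5, 6), (10, -5), (16, -6)]
Squares: [1, 49, 36, 25, 36]
||x||_2^2 = sum = 147.

147


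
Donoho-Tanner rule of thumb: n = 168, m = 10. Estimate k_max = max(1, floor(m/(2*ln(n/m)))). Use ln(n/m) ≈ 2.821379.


n/m = 168/10 = 84/5.
ln(n/m) ≈ 2.821379.
2*ln(n/m) ≈ 5.642758.
m/(2*ln(n/m)) ≈ 10/5.642758 ≈ 1.7722.
floor = 1.
k_max = max(1, 1) = 1.

1


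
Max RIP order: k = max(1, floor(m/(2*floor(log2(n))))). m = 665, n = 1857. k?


floor(log2(1857)) = 10.
2*10 = 20.
m/(2*floor(log2(n))) = 665/20 ≈ 33.25.
floor = 33.
k = max(1, 33) = 33.

33


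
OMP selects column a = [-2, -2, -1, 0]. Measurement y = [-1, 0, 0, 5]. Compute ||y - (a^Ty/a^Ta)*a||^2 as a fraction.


a^T a = 9.
a^T y = 2.
coeff = 2/9 = 2/9.
||r||^2 = 230/9.

230/9


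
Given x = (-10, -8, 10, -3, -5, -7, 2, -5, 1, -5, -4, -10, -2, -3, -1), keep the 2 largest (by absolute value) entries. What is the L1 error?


Sorted |x_i| descending: [10, 10, 10, 8, 7, 5, 5, 5, 4, 3, 3, 2, 2, 1, 1]
Keep top 2: [10, 10]
Tail entries: [10, 8, 7, 5, 5, 5, 4, 3, 3, 2, 2, 1, 1]
L1 error = sum of tail = 56.

56


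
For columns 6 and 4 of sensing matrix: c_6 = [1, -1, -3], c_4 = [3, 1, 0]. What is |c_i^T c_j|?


Inner product: 1*3 + -1*1 + -3*0
Products: [3, -1, 0]
Sum = 2.
|dot| = 2.

2


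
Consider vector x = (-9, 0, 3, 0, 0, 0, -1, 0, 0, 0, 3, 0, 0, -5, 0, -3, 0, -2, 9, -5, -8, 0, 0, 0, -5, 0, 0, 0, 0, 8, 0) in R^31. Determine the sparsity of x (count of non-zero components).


Non-zero positions: [0, 2, 6, 10, 13, 15, 17, 18, 19, 20, 24, 29].
Sparsity = 12.

12


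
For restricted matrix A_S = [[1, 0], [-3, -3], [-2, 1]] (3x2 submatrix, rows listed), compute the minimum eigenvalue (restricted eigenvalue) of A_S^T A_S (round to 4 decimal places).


A_S^T A_S = [[14, 7], [7, 10]].
trace = 24.
det = 91.
disc = trace^2 - 4*det = 576 - 4*91 = 212.
sqrt(212) ≈ 14.560220.
lam_min = (24 - sqrt(212))/2 ≈ (24 - 14.560220)/2 = 4.71989 ≈ 4.7199.

4.7199


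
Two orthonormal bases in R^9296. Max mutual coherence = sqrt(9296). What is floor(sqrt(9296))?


96^2 = 9216 <= 9296 < 9409 = 97^2, so 96 <= sqrt(9296) < 97.
floor(sqrt(9296)) = 96.

96


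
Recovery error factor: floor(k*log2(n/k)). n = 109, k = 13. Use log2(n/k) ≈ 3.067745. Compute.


log2(n/k) = log2(109/13) ≈ 3.067745.
k*log2(n/k) ≈ 13*3.067745 = 39.880685.
floor(39.880685) = 39.

39


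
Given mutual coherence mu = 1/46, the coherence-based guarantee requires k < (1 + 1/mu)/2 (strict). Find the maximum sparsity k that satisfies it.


1/mu = 46.
1 + 1/mu = 47.
(1 + 1/mu)/2 = 23.5 is not an integer, so k_max = floor(23.5) = 23.

23


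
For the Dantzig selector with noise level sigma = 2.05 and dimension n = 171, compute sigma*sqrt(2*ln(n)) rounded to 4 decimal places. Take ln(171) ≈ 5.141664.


ln(171) ≈ 5.141664.
2*ln(n) ≈ 10.283328.
sqrt(2*ln(n)) ≈ sqrt(10.283328) ≈ 3.206763.
threshold ≈ 2.05*3.206763 = 6.57386415 ≈ 6.5739.

6.5739


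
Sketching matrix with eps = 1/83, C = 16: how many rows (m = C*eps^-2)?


1/eps = 83.
(1/eps)^2 = 6889.
m = 16*6889 = 110224.

110224


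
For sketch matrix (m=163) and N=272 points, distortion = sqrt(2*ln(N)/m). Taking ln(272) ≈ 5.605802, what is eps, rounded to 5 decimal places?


ln(272) ≈ 5.605802.
2*ln(N)/m ≈ 2*5.605802/163 ≈ 0.06878285.
eps = sqrt(0.06878285) ≈ 0.2622648 ≈ 0.26226.

0.26226


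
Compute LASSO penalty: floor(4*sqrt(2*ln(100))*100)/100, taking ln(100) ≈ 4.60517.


ln(100) ≈ 4.60517.
2*ln(n) ≈ 9.21034.
sqrt(2*ln(n)) ≈ sqrt(9.21034) ≈ 3.034854.
lambda ≈ 4*3.034854 = 12.139416.
floor(lambda*100)/100 = 12.13.

12.13


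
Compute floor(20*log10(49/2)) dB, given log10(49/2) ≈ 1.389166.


||x||/||e|| = 49/2.
log10(49/2) ≈ 1.389166.
20*log10(||x||/||e||) ≈ 20*1.389166 = 27.78332.
floor(27.78332) = 27.

27


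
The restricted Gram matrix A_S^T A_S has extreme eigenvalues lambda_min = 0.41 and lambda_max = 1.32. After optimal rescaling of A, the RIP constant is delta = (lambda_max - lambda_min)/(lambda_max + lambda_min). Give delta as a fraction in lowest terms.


lambda_max - lambda_min = 1.32 - 0.41 = 0.91.
lambda_max + lambda_min = 1.32 + 0.41 = 1.73.
delta = 0.91/1.73 = 91/173.

91/173


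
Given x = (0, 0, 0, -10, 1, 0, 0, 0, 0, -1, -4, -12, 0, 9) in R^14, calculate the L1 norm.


Non-zero entries: [(3, -10), (4, 1), (9, -1), (10, -4), (11, -12), (13, 9)]
Absolute values: [10, 1, 1, 4, 12, 9]
||x||_1 = sum = 37.

37


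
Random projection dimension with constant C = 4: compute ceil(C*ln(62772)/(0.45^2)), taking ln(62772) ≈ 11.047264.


ln(62772) ≈ 11.047264.
eps^2 = 0.45^2 = 0.2025.
C*ln(N)/eps^2 ≈ 4*11.047264/0.2025 ≈ 218.2176.
m = ceil(218.2176) = 219.

219


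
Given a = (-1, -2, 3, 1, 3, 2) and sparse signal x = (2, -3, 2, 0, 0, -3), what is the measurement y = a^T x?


Non-zero terms: ['-1*2', '-2*-3', '3*2', '2*-3']
Products: [-2, 6, 6, -6]
y = sum = 4.

4


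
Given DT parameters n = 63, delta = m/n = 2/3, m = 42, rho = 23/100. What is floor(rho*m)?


m = 2/3*63 = 42.
rho = 23/100.
rho*m = 23/100*42 = 9.66.
k = floor(9.66) = 9.

9


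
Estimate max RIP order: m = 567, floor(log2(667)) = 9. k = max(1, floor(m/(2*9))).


floor(log2(667)) = 9.
2*9 = 18.
m/(2*floor(log2(n))) = 567/18 ≈ 31.5.
floor = 31.
k = max(1, 31) = 31.

31


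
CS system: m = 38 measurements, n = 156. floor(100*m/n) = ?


100*m/n = 100*38/156 ≈ 24.359.
floor = 24.

24


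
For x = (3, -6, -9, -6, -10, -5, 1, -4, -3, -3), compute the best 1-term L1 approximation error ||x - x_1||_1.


Sorted |x_i| descending: [10, 9, 6, 6, 5, 4, 3, 3, 3, 1]
Keep top 1: [10]
Tail entries: [9, 6, 6, 5, 4, 3, 3, 3, 1]
L1 error = sum of tail = 40.

40


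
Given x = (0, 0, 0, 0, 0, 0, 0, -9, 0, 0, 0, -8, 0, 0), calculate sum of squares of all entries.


Non-zero entries: [(7, -9), (11, -8)]
Squares: [81, 64]
||x||_2^2 = sum = 145.

145


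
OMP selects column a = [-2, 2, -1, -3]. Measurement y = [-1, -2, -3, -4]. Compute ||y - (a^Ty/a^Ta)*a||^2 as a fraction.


a^T a = 18.
a^T y = 13.
coeff = 13/18 = 13/18.
||r||^2 = 371/18.

371/18


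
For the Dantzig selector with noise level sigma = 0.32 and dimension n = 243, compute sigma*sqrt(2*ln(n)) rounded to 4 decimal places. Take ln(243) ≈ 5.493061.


ln(243) ≈ 5.493061.
2*ln(n) ≈ 10.986122.
sqrt(2*ln(n)) ≈ sqrt(10.986122) ≈ 3.314532.
threshold ≈ 0.32*3.314532 = 1.06065024 ≈ 1.0607.

1.0607


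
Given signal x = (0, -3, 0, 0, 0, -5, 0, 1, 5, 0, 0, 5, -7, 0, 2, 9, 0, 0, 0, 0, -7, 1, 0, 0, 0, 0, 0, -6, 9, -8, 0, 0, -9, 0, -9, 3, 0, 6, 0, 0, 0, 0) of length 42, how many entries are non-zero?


Non-zero positions: [1, 5, 7, 8, 11, 12, 14, 15, 20, 21, 27, 28, 29, 32, 34, 35, 37].
Sparsity = 17.

17


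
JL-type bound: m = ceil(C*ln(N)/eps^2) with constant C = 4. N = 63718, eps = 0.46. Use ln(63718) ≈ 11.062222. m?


ln(63718) ≈ 11.062222.
eps^2 = 0.46^2 = 0.2116.
C*ln(N)/eps^2 ≈ 4*11.062222/0.2116 ≈ 209.1157.
m = ceil(209.1157) = 210.

210


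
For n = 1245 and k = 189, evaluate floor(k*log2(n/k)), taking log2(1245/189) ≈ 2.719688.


log2(n/k) = log2(1245/189) ≈ 2.719688.
k*log2(n/k) ≈ 189*2.719688 = 514.021032.
floor(514.021032) = 514.

514


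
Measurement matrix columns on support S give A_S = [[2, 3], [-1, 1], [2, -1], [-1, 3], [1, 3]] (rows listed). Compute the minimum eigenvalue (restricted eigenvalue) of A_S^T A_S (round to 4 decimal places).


A_S^T A_S = [[11, 3], [3, 29]].
trace = 40.
det = 310.
disc = trace^2 - 4*det = 1600 - 4*310 = 360.
sqrt(360) ≈ 18.973666.
lam_min = (40 - sqrt(360))/2 ≈ (40 - 18.973666)/2 = 10.513167 ≈ 10.5132.

10.5132


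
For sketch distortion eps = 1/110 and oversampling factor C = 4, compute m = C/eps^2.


1/eps = 110.
(1/eps)^2 = 12100.
m = 4*12100 = 48400.

48400


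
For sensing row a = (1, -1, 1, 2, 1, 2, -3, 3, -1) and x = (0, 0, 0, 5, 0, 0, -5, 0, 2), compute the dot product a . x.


Non-zero terms: ['2*5', '-3*-5', '-1*2']
Products: [10, 15, -2]
y = sum = 23.

23


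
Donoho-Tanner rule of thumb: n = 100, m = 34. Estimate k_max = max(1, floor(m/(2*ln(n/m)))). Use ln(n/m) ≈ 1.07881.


n/m = 100/34 = 50/17.
ln(n/m) ≈ 1.07881.
2*ln(n/m) ≈ 2.15762.
m/(2*ln(n/m)) ≈ 34/2.15762 ≈ 15.7581.
floor = 15.
k_max = max(1, 15) = 15.

15


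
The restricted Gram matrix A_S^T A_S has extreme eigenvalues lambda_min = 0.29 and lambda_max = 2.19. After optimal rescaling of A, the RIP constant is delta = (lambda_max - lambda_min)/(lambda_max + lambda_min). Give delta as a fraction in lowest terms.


lambda_max - lambda_min = 2.19 - 0.29 = 1.90.
lambda_max + lambda_min = 2.19 + 0.29 = 2.48.
delta = 1.90/2.48 = 190/248 = 95/124.

95/124


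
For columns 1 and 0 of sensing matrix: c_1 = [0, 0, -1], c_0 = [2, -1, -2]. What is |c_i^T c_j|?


Inner product: 0*2 + 0*-1 + -1*-2
Products: [0, 0, 2]
Sum = 2.
|dot| = 2.

2


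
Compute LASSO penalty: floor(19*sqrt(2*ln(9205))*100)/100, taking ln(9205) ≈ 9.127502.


ln(9205) ≈ 9.127502.
2*ln(n) ≈ 18.255004.
sqrt(2*ln(n)) ≈ sqrt(18.255004) ≈ 4.272588.
lambda ≈ 19*4.272588 = 81.179172.
floor(lambda*100)/100 = 81.17.

81.17


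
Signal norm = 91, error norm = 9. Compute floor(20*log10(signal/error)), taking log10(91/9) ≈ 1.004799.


||x||/||e|| = 91/9.
log10(91/9) ≈ 1.004799.
20*log10(||x||/||e||) ≈ 20*1.004799 = 20.09598.
floor(20.09598) = 20.

20


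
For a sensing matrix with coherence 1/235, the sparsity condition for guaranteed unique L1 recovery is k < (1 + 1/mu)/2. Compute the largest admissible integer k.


1/mu = 235.
1 + 1/mu = 236.
(1 + 1/mu)/2 = 118 is an integer and the inequality is strict, so k_max = 118 - 1 = 117.

117


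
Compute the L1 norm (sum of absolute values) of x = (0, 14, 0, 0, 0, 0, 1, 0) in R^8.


Non-zero entries: [(1, 14), (6, 1)]
Absolute values: [14, 1]
||x||_1 = sum = 15.

15


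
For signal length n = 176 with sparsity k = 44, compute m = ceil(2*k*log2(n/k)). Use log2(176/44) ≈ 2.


log2(n/k) = log2(176/44) ≈ 2.
2*k*log2(n/k) ≈ 2*44*2 = 176.
m = ceil(176) = 176.

176


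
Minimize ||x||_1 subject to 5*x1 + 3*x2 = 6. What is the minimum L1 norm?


Axis intercepts:
  x1 = 6/5, x2 = 0: L1 = 6/5
  x1 = 0, x2 = 2: L1 = 2
x* = (6/5, 0)
||x*||_1 = 6/5.

6/5


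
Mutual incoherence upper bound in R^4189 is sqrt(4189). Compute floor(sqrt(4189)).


64^2 = 4096 <= 4189 < 4225 = 65^2, so 64 <= sqrt(4189) < 65.
floor(sqrt(4189)) = 64.

64


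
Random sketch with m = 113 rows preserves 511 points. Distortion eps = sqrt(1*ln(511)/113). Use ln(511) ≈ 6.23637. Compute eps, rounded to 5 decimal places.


ln(511) ≈ 6.23637.
1*ln(N)/m ≈ 1*6.23637/113 ≈ 0.05518912.
eps = sqrt(0.05518912) ≈ 0.2349236 ≈ 0.23492.

0.23492


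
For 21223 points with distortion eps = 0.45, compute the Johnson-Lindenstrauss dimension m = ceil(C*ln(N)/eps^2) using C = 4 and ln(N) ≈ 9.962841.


ln(21223) ≈ 9.962841.
eps^2 = 0.45^2 = 0.2025.
C*ln(N)/eps^2 ≈ 4*9.962841/0.2025 ≈ 196.7969.
m = ceil(196.7969) = 197.

197


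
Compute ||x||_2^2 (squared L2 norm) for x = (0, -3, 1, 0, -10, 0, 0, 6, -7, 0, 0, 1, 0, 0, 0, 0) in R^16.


Non-zero entries: [(1, -3), (2, 1), (4, -10), (7, 6), (8, -7), (11, 1)]
Squares: [9, 1, 100, 36, 49, 1]
||x||_2^2 = sum = 196.

196


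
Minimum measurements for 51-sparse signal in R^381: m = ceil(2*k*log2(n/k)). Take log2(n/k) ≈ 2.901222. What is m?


log2(n/k) = log2(381/51) ≈ 2.901222.
2*k*log2(n/k) ≈ 2*51*2.901222 = 295.924644.
m = ceil(295.924644) = 296.

296


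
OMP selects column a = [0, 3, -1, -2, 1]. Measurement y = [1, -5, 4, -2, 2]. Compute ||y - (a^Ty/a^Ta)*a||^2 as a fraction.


a^T a = 15.
a^T y = -13.
coeff = -13/15 = -13/15.
||r||^2 = 581/15.

581/15


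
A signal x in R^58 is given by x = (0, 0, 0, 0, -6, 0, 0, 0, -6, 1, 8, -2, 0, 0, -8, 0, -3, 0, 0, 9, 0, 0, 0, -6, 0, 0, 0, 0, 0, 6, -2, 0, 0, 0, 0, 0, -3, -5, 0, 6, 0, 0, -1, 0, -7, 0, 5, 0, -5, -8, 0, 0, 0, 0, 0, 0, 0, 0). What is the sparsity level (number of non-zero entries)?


Non-zero positions: [4, 8, 9, 10, 11, 14, 16, 19, 23, 29, 30, 36, 37, 39, 42, 44, 46, 48, 49].
Sparsity = 19.

19


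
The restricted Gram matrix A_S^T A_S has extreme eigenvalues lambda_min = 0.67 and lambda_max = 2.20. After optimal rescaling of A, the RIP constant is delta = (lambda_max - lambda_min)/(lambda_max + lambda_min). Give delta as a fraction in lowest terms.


lambda_max - lambda_min = 2.20 - 0.67 = 1.53.
lambda_max + lambda_min = 2.20 + 0.67 = 2.87.
delta = 1.53/2.87 = 153/287.

153/287


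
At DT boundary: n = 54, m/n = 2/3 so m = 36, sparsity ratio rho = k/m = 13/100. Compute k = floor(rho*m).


m = 2/3*54 = 36.
rho = 13/100.
rho*m = 13/100*36 = 4.68.
k = floor(4.68) = 4.

4


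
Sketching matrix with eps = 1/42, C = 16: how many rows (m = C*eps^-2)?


1/eps = 42.
(1/eps)^2 = 1764.
m = 16*1764 = 28224.

28224


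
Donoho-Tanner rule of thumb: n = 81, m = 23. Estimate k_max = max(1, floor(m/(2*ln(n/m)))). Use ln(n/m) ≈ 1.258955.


n/m = 81/23.
ln(n/m) ≈ 1.258955.
2*ln(n/m) ≈ 2.51791.
m/(2*ln(n/m)) ≈ 23/2.51791 ≈ 9.1346.
floor = 9.
k_max = max(1, 9) = 9.

9


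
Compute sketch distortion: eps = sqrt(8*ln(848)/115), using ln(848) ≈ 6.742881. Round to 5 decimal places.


ln(848) ≈ 6.742881.
8*ln(N)/m ≈ 8*6.742881/115 ≈ 0.46906998.
eps = sqrt(0.46906998) ≈ 0.6848868 ≈ 0.68489.

0.68489


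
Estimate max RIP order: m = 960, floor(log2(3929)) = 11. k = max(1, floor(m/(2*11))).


floor(log2(3929)) = 11.
2*11 = 22.
m/(2*floor(log2(n))) = 960/22 ≈ 43.6364.
floor = 43.
k = max(1, 43) = 43.

43


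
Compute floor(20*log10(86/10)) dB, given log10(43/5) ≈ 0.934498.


||x||/||e|| = 86/10 = 43/5.
log10(43/5) ≈ 0.934498.
20*log10(||x||/||e||) ≈ 20*0.934498 = 18.68996.
floor(18.68996) = 18.

18


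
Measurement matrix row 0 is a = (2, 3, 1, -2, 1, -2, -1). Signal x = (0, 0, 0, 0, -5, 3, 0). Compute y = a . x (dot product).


Non-zero terms: ['1*-5', '-2*3']
Products: [-5, -6]
y = sum = -11.

-11


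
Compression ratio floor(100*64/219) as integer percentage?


100*m/n = 100*64/219 ≈ 29.2237.
floor = 29.

29


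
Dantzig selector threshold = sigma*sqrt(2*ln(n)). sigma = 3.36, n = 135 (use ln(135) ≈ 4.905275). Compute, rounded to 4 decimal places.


ln(135) ≈ 4.905275.
2*ln(n) ≈ 9.81055.
sqrt(2*ln(n)) ≈ sqrt(9.81055) ≈ 3.13218.
threshold ≈ 3.36*3.13218 = 10.5241248 ≈ 10.5241.

10.5241


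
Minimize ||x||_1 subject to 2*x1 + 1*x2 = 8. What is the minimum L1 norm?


Axis intercepts:
  x1 = 4, x2 = 0: L1 = 4
  x1 = 0, x2 = 8: L1 = 8
x* = (4, 0)
||x*||_1 = 4.

4


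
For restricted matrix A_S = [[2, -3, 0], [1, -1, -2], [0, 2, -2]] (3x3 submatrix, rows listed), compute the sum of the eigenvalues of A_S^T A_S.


Sum of eigenvalues of A_S^T A_S = trace(A_S^T A_S) = sum of squared column norms of A_S.
A_S^T A_S diagonal: [5, 14, 8].
trace = 5 + 14 + 8 = 27.

27


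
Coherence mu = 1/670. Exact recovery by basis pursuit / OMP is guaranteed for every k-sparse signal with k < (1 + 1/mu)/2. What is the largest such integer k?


1/mu = 670.
1 + 1/mu = 671.
(1 + 1/mu)/2 = 335.5 is not an integer, so k_max = floor(335.5) = 335.

335


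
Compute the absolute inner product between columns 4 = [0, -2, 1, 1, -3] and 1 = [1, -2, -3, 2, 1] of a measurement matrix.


Inner product: 0*1 + -2*-2 + 1*-3 + 1*2 + -3*1
Products: [0, 4, -3, 2, -3]
Sum = 0.
|dot| = 0.

0


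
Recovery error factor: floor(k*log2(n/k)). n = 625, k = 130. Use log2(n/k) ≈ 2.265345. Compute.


log2(n/k) = log2(625/130) ≈ 2.265345.
k*log2(n/k) ≈ 130*2.265345 = 294.49485.
floor(294.49485) = 294.

294


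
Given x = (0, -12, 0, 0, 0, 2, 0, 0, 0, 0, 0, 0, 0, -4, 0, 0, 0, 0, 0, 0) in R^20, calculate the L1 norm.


Non-zero entries: [(1, -12), (5, 2), (13, -4)]
Absolute values: [12, 2, 4]
||x||_1 = sum = 18.

18


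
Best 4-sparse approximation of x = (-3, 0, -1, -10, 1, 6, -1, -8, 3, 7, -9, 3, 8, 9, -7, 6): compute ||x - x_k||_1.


Sorted |x_i| descending: [10, 9, 9, 8, 8, 7, 7, 6, 6, 3, 3, 3, 1, 1, 1, 0]
Keep top 4: [10, 9, 9, 8]
Tail entries: [8, 7, 7, 6, 6, 3, 3, 3, 1, 1, 1, 0]
L1 error = sum of tail = 46.

46


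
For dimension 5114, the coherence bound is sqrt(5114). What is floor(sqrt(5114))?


71^2 = 5041 <= 5114 < 5184 = 72^2, so 71 <= sqrt(5114) < 72.
floor(sqrt(5114)) = 71.

71


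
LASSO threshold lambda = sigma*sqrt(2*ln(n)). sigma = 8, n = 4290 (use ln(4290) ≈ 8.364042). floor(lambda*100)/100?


ln(4290) ≈ 8.364042.
2*ln(n) ≈ 16.728084.
sqrt(2*ln(n)) ≈ sqrt(16.728084) ≈ 4.089998.
lambda ≈ 8*4.089998 = 32.719984.
floor(lambda*100)/100 = 32.71.

32.71
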